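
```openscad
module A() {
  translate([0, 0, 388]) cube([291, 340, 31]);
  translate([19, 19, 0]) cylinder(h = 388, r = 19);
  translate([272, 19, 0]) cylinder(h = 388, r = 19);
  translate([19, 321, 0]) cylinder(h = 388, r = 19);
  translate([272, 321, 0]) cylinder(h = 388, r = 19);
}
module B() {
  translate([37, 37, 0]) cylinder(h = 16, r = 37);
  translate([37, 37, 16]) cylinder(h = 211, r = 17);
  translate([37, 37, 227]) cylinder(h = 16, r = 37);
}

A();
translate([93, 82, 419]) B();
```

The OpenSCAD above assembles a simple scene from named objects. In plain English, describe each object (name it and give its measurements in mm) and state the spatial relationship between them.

A is a four-legged stool. The seat is a 291×340×31 mm slab whose top surface is at z = 419 mm; four round legs, each 38 mm in diameter, run from the floor (z = 0) to the underside of the seat, each leg's axis is inset half a diameter from the nearest pair of seat edges (so the leg's bounding box is flush with the corner).

B is a spool: two coaxial disc flanges of radius 37 mm and thickness 16 mm, joined by a core cylinder of radius 17 mm and height 211 mm. The lower flange rests on z = 0 and the three cylinders share a vertical axis.

The spool is on top of the stool.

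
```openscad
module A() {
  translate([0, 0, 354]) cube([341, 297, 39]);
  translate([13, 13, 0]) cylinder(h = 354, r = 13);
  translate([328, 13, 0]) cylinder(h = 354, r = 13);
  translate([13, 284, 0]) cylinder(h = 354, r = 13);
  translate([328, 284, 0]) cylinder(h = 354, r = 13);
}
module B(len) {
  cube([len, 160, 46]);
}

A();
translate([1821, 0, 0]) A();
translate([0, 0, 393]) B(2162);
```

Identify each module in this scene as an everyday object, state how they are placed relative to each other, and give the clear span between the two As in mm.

Second stool starts at x = 1821; first ends at x = 341; clear span = 1821 − 341 = 1480 mm.

A is a stool. B is a beam. A beam spans the tops of two stools. The clear span between the two stools is 1480 mm.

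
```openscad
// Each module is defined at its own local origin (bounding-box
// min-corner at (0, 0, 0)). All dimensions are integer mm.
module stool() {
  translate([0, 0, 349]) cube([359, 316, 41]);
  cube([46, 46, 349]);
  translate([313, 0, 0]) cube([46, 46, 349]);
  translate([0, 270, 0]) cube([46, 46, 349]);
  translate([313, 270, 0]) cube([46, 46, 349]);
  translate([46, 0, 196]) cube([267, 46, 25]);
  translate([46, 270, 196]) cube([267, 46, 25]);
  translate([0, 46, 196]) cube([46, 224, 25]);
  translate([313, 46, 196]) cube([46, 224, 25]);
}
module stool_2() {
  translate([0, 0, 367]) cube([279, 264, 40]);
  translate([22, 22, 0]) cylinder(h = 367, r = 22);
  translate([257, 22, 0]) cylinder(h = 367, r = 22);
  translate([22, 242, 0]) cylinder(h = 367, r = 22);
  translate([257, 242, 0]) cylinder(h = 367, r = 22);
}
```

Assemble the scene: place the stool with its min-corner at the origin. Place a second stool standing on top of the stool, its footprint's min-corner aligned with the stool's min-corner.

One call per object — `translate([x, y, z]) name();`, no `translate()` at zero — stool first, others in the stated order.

stool();
translate([0, 0, 390]) stool_2();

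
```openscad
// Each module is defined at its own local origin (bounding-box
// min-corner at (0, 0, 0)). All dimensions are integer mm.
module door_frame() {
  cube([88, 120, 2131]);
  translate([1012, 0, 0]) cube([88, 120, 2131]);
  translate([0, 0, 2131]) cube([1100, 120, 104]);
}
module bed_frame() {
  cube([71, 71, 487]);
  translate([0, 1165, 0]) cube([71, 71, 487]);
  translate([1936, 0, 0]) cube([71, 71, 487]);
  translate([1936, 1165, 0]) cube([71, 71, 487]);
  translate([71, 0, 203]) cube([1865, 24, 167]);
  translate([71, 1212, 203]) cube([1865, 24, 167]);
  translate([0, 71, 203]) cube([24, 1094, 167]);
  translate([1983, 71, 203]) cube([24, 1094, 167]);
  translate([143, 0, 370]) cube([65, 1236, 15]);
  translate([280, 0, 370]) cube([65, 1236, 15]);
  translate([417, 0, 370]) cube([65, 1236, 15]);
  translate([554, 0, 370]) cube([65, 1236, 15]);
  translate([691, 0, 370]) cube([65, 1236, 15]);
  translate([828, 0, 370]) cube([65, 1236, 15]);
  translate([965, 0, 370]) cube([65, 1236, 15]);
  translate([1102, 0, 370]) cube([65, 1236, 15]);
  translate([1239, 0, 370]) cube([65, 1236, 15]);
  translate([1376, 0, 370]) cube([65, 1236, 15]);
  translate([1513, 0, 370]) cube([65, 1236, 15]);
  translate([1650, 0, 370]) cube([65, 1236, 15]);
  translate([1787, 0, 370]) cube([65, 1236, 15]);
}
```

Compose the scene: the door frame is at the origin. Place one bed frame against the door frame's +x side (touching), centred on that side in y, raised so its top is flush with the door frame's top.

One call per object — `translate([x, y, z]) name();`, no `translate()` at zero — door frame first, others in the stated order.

door_frame();
translate([1100, -558, 1748]) bed_frame();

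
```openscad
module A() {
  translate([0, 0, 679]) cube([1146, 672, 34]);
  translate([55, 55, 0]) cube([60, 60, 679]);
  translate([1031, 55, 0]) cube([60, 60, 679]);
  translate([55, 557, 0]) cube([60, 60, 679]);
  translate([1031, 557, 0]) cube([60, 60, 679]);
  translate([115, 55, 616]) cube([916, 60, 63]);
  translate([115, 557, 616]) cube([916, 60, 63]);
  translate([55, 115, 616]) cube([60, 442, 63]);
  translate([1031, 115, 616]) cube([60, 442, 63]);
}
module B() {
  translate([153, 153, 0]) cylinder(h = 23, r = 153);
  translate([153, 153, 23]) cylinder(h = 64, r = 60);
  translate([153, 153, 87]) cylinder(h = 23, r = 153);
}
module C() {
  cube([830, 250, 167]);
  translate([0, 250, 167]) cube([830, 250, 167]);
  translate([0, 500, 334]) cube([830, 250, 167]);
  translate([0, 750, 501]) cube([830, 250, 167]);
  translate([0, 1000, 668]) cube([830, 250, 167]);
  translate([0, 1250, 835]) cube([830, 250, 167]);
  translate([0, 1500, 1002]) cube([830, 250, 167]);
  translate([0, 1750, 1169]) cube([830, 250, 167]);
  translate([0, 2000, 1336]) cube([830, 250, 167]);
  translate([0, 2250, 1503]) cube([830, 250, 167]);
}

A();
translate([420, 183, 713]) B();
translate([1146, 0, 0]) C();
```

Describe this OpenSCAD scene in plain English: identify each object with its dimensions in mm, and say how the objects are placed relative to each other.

A is a table: top 1146 mm (x) × 672 mm (y), 34 mm thick, upper face at z = 713 mm, on four 60×60 mm square legs, each inset 55 mm from the nearest pair of top edges, running from z = 0 to the bottom of the top. Four apron rails, 60 mm thick and 63 mm tall, run between adjacent legs with their top edges flush with the underside of the top and their outer faces flush with the legs' outer faces.

B is a spool: two coaxial disc flanges of radius 153 mm and thickness 23 mm, joined by a core cylinder of radius 60 mm and height 64 mm. The lower flange rests on z = 0 and the three cylinders share a vertical axis.

C is a run of 10 identical solid stair steps. Each tread is 830×250 mm and each step block is 167 mm high. Step 1 rests on the floor; step k is offset from step 1 by (k−1)×250 mm in y and (k−1)×167 mm in z.

The spool is on top of the table, centred. The staircase is against the table's +x side, with their −y faces flush.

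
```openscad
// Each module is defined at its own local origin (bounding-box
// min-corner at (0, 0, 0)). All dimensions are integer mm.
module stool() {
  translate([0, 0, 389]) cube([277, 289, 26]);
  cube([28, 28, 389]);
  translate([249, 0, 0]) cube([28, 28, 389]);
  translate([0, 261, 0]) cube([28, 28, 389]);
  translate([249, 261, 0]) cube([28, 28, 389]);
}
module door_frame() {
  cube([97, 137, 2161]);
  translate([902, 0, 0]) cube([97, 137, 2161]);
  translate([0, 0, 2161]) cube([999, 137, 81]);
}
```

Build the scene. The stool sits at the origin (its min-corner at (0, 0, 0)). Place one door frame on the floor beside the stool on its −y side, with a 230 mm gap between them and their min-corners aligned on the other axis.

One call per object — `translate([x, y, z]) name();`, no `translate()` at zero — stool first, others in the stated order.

stool();
translate([0, -367, 0]) door_frame();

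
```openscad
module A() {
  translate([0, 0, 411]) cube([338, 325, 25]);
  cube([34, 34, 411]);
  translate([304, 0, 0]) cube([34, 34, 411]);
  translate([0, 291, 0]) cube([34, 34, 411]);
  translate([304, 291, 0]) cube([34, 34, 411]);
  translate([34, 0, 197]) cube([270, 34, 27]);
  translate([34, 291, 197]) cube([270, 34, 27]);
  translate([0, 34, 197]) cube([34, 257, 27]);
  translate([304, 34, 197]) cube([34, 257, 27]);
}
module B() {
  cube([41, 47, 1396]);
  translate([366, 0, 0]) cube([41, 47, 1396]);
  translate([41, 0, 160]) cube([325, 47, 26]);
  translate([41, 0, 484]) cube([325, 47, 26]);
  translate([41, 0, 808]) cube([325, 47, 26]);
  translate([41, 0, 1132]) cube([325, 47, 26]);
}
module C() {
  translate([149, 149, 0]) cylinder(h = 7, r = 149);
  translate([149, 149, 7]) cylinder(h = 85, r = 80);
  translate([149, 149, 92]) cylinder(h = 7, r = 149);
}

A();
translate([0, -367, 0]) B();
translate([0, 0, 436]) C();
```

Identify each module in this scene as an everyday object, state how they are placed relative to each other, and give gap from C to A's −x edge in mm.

A is a stool. B is a ladder. C is a spool. The ladder is on the floor beside the stool on its −y side. The spool is on top of the stool. The gap from the spool to the stool's −x edge is 0 mm.

The spool's min-x is at 0; the stool's min-x is 0; gap = 0 mm.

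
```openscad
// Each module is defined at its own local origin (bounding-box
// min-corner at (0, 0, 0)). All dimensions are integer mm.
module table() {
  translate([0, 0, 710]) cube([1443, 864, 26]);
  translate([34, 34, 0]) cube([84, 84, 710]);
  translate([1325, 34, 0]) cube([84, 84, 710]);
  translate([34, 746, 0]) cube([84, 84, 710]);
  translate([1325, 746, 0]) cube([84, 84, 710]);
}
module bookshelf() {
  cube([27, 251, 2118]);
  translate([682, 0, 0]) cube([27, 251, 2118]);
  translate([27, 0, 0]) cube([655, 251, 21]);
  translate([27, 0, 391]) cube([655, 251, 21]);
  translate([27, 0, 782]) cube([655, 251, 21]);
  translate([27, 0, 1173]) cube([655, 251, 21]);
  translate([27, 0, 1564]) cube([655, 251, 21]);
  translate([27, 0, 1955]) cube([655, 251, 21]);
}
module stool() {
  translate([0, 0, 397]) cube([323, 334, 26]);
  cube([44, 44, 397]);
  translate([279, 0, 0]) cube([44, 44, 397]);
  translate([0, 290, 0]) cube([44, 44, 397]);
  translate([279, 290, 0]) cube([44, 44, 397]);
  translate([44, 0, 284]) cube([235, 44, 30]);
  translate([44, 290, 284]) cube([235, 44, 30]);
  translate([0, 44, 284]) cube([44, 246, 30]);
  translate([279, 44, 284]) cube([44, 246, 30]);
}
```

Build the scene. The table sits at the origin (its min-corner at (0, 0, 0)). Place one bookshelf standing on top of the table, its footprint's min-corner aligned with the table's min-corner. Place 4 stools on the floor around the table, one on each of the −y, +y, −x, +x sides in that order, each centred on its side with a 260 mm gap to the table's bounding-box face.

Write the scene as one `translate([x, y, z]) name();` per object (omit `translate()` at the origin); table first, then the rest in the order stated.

table();
translate([0, 0, 736]) bookshelf();
translate([560, -594, 0]) stool();
translate([560, 1124, 0]) stool();
translate([-583, 265, 0]) stool();
translate([1703, 265, 0]) stool();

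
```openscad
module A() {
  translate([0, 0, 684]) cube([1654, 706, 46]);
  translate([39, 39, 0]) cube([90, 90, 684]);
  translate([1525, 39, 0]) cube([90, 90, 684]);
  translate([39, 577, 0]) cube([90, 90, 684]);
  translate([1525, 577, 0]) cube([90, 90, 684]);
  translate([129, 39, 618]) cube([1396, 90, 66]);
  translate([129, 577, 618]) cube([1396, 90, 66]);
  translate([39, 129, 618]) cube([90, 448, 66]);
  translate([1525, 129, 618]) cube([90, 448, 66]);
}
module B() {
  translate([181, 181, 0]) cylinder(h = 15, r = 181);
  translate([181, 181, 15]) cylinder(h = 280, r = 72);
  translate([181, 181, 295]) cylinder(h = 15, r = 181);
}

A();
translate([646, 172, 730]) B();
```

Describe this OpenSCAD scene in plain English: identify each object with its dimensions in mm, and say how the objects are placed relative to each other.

A is a table with a 1654×706 mm rectangular top, 46 mm thick, top surface at z = 730 mm, supported by four 90×90 mm square legs, each inset 39 mm from the nearest pair of top edges, running from the floor. Four apron rails, 90 mm thick and 66 mm tall, run between adjacent legs with their top edges flush with the underside of the top and their outer faces flush with the legs' outer faces.

B is a spool: two coaxial disc flanges of radius 181 mm and thickness 15 mm, joined by a core cylinder of radius 72 mm and height 280 mm. The lower flange rests on z = 0 and the three cylinders share a vertical axis.

The spool is on top of the table, centred.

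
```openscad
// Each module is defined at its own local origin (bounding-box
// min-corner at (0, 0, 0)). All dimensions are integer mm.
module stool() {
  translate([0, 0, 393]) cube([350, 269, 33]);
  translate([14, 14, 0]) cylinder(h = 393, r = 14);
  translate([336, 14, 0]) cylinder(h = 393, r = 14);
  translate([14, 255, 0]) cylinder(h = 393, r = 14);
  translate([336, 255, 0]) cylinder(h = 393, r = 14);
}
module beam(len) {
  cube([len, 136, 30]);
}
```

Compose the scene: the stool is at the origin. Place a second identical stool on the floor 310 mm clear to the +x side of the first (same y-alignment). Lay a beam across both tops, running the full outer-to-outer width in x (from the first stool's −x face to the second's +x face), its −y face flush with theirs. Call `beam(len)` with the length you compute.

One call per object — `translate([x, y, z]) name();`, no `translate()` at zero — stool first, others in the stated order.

stool();
translate([660, 0, 0]) stool();
translate([0, 0, 426]) beam(1010);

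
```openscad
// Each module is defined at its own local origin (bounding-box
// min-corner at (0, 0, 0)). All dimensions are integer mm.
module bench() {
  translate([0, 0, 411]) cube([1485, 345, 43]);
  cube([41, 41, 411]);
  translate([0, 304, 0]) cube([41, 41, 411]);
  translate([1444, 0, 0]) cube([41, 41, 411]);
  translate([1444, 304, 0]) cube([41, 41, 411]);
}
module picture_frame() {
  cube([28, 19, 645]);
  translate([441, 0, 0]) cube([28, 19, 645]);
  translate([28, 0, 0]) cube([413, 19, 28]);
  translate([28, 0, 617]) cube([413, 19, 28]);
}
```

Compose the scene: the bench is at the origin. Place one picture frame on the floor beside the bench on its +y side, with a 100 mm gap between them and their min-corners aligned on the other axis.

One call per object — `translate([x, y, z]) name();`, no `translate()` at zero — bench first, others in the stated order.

bench();
translate([0, 445, 0]) picture_frame();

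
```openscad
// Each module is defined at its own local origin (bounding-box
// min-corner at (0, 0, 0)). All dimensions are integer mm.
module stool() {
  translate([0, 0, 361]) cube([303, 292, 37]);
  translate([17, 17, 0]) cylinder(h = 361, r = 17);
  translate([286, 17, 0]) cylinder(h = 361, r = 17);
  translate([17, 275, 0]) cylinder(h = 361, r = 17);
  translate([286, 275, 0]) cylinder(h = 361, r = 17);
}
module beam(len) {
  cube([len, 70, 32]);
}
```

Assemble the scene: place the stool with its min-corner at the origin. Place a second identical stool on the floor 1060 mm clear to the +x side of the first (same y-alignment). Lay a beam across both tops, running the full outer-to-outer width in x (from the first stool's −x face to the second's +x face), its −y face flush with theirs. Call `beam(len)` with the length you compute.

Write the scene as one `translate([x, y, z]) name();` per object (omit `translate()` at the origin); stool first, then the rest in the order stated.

stool();
translate([1363, 0, 0]) stool();
translate([0, 0, 398]) beam(1666);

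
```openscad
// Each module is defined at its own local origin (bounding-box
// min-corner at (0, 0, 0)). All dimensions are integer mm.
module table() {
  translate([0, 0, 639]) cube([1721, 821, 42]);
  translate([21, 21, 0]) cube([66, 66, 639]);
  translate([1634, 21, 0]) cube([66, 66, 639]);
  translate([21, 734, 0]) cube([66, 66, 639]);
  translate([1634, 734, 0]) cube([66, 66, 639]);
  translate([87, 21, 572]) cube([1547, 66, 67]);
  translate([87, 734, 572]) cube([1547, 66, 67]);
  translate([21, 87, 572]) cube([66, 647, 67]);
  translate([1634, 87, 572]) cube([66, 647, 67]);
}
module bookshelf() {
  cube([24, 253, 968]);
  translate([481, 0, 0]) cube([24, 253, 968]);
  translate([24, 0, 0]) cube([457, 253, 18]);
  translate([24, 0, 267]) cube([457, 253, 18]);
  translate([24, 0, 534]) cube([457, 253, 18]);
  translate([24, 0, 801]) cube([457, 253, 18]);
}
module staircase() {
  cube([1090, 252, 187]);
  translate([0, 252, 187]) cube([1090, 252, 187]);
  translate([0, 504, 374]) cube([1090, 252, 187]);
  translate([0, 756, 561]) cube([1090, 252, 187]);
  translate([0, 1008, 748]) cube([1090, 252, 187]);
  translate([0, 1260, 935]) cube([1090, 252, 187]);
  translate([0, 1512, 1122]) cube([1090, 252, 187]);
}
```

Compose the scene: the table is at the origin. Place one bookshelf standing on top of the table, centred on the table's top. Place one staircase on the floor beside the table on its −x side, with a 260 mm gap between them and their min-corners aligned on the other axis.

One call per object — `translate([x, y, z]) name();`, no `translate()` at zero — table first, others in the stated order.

table();
translate([608, 284, 681]) bookshelf();
translate([-1350, 0, 0]) staircase();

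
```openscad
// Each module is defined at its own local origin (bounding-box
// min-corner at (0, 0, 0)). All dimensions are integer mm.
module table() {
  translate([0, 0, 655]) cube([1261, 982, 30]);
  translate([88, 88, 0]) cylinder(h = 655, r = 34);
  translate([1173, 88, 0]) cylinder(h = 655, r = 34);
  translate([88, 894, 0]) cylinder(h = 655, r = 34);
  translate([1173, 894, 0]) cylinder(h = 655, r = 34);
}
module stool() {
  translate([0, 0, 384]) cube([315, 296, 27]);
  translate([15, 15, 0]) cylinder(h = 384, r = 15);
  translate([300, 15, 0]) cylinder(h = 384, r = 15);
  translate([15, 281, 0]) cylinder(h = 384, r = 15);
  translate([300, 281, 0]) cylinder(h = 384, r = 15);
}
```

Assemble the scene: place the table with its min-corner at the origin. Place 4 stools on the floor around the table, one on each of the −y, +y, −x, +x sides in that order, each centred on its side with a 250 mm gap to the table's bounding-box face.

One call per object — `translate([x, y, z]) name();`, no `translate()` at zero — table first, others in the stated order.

table();
translate([473, -546, 0]) stool();
translate([473, 1232, 0]) stool();
translate([-565, 343, 0]) stool();
translate([1511, 343, 0]) stool();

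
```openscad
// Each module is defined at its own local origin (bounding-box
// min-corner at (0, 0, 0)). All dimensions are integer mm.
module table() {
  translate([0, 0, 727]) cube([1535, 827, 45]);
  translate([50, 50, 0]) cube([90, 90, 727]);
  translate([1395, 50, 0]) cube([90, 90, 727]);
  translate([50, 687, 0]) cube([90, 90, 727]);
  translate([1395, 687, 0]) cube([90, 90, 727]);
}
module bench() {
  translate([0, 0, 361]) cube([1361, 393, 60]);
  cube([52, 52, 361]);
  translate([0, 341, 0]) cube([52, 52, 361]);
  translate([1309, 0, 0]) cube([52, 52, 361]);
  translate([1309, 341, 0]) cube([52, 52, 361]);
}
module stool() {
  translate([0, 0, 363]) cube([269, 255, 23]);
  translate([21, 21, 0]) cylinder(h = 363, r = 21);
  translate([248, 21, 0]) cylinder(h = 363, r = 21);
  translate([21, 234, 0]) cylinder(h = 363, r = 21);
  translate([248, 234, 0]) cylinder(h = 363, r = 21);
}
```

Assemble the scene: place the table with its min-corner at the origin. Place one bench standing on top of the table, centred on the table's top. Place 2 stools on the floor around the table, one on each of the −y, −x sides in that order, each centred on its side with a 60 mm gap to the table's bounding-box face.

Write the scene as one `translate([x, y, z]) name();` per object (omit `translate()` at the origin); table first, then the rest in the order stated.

table();
translate([87, 217, 772]) bench();
translate([633, -315, 0]) stool();
translate([-329, 286, 0]) stool();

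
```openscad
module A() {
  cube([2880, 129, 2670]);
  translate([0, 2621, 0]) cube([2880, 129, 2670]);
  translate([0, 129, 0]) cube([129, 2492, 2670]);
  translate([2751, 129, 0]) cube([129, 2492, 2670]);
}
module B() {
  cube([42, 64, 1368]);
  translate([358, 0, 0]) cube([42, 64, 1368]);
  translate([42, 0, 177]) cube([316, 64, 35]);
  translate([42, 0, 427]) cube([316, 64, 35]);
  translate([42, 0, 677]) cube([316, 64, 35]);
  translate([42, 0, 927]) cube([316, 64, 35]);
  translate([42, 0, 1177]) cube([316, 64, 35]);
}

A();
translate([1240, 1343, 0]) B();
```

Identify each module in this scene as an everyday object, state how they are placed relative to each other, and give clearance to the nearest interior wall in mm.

Clearances: x = 1111, y = 1214; minimum 1111 mm.

A is a house frame. B is a ladder. The ladder sits inside the house frame, centred. The clearance to the nearest interior wall is 1111 mm.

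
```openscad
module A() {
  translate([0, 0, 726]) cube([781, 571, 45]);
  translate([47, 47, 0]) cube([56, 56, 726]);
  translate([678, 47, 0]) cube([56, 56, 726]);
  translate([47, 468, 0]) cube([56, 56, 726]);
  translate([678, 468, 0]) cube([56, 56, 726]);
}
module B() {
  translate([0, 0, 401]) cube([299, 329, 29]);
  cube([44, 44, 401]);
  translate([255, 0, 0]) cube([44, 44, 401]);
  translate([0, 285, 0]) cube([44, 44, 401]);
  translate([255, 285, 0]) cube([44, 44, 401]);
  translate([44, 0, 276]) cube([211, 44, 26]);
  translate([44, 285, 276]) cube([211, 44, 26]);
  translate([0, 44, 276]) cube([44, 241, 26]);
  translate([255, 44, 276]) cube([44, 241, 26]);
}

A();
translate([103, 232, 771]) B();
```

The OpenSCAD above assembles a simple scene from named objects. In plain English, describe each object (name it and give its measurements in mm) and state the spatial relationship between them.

A is a table with a 781×571 mm rectangular top, 45 mm thick, top surface at z = 771 mm, supported by four 56×56 mm square legs, each inset 47 mm from the nearest pair of top edges, running from the floor.

B is a four-legged stool. The seat is a 299×329×29 mm slab whose top surface is at z = 430 mm; four square legs, each 44×44 mm in cross-section, run from the floor (z = 0) to the underside of the seat, each flush with a corner of the seat. Four stretchers, 44 mm wide and 26 mm tall, connect adjacent legs with their undersides at z = 276 mm, each running between the inner faces of the legs it joins and aligned with the legs' outer faces on the other axis.

The stool is on top of the table.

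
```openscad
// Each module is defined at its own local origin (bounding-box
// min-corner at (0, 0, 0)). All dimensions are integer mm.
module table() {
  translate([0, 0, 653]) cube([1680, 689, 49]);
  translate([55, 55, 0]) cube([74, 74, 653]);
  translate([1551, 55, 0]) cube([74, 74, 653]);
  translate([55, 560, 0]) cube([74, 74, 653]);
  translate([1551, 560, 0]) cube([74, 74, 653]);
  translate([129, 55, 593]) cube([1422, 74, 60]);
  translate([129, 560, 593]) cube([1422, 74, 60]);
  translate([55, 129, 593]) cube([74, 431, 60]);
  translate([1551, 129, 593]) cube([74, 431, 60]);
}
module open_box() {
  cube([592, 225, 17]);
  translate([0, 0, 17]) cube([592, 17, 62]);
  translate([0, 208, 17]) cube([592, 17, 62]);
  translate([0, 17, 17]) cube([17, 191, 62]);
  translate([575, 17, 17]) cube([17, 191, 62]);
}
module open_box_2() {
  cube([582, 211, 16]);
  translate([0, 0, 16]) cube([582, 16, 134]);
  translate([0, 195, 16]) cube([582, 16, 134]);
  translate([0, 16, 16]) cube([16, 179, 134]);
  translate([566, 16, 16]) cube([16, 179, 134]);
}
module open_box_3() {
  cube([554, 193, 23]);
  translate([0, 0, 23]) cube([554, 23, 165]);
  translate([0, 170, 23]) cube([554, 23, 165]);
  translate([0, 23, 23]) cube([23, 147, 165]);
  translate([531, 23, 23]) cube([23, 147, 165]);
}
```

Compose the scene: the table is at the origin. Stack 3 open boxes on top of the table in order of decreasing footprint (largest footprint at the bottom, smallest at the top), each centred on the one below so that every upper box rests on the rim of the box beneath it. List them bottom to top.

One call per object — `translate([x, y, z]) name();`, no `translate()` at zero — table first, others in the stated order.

table();
translate([544, 232, 702]) open_box();
translate([549, 239, 781]) open_box_2();
translate([563, 248, 931]) open_box_3();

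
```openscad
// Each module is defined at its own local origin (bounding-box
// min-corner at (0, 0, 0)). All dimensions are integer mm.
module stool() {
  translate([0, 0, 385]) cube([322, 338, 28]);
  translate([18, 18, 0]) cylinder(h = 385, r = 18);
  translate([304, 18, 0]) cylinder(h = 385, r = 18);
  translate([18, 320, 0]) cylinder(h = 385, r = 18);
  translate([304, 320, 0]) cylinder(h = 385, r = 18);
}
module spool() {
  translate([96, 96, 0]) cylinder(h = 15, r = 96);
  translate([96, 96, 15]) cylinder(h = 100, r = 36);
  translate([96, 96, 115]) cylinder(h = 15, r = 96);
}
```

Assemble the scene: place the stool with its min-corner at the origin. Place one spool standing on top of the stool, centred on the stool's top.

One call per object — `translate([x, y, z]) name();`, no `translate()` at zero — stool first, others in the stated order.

stool();
translate([65, 73, 413]) spool();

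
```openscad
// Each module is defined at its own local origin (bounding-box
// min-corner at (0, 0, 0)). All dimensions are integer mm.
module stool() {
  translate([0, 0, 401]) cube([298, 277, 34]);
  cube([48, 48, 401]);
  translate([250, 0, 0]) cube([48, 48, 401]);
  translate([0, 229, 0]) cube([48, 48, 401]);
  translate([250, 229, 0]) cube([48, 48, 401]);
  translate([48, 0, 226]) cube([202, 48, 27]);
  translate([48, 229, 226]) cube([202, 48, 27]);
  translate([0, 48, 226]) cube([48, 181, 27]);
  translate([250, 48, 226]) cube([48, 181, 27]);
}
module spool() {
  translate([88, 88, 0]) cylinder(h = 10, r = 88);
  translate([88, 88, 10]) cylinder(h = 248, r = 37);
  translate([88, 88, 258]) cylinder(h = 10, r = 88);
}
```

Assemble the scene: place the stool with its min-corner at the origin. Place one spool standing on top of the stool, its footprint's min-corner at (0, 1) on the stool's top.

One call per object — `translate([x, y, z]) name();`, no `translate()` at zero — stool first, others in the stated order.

stool();
translate([0, 1, 435]) spool();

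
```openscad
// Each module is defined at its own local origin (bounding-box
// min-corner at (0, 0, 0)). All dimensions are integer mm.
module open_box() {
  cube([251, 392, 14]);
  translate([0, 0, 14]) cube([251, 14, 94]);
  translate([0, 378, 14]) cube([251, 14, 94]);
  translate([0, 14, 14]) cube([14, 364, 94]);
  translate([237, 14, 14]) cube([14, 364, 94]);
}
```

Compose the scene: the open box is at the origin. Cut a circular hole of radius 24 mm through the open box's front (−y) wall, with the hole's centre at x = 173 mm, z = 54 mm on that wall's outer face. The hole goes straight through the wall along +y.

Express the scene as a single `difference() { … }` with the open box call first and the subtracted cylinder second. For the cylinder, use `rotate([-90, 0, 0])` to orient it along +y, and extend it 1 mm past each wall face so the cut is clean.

difference() {
  open_box();
  translate([173, -1, 54]) rotate([-90, 0, 0]) cylinder(h = 16, r = 24);
}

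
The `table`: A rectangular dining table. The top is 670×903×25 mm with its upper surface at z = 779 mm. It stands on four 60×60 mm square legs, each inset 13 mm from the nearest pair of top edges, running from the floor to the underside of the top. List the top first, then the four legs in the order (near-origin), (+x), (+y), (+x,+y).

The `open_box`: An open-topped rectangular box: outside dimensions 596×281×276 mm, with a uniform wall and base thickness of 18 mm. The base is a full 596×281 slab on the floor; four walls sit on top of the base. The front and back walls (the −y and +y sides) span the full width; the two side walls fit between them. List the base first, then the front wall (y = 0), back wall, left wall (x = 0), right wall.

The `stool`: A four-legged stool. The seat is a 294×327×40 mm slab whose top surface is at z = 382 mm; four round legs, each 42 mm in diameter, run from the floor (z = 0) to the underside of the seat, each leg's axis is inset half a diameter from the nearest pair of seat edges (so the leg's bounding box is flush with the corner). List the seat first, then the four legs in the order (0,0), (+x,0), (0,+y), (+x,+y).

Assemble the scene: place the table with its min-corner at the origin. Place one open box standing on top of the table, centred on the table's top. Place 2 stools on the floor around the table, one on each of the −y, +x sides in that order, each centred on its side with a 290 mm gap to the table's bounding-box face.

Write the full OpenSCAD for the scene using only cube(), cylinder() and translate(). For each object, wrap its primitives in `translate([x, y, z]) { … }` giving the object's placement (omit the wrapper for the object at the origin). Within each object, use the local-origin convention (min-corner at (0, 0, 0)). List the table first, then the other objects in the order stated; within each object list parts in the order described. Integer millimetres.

translate([0, 0, 754]) cube([670, 903, 25]);
translate([13, 13, 0]) cube([60, 60, 754]);
translate([597, 13, 0]) cube([60, 60, 754]);
translate([13, 830, 0]) cube([60, 60, 754]);
translate([597, 830, 0]) cube([60, 60, 754]);
translate([37, 311, 779]) {
  cube([596, 281, 18]);
  translate([0, 0, 18]) cube([596, 18, 258]);
  translate([0, 263, 18]) cube([596, 18, 258]);
  translate([0, 18, 18]) cube([18, 245, 258]);
  translate([578, 18, 18]) cube([18, 245, 258]);
}
translate([188, -617, 0]) {
  translate([0, 0, 342]) cube([294, 327, 40]);
  translate([21, 21, 0]) cylinder(h = 342, r = 21);
  translate([273, 21, 0]) cylinder(h = 342, r = 21);
  translate([21, 306, 0]) cylinder(h = 342, r = 21);
  translate([273, 306, 0]) cylinder(h = 342, r = 21);
}
translate([960, 288, 0]) {
  translate([0, 0, 342]) cube([294, 327, 40]);
  translate([21, 21, 0]) cylinder(h = 342, r = 21);
  translate([273, 21, 0]) cylinder(h = 342, r = 21);
  translate([21, 306, 0]) cylinder(h = 342, r = 21);
  translate([273, 306, 0]) cylinder(h = 342, r = 21);
}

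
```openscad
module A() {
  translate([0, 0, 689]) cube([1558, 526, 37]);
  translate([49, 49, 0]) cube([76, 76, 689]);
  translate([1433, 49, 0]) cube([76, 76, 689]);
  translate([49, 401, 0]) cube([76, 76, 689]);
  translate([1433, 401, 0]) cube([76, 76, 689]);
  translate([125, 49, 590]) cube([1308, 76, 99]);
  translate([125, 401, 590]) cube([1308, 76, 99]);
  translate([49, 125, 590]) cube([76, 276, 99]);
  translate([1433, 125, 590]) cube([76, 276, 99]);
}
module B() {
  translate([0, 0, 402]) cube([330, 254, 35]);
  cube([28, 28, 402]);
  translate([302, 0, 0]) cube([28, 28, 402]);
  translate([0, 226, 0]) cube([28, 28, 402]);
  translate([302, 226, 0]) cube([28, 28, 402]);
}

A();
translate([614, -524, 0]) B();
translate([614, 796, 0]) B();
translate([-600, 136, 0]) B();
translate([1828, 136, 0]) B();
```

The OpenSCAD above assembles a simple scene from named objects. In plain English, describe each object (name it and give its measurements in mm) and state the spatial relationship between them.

A is a table: top 1558 mm (x) × 526 mm (y), 37 mm thick, upper face at z = 726 mm, on four 76×76 mm square legs, each inset 49 mm from the nearest pair of top edges, running from z = 0 to the bottom of the top. Four apron rails, 76 mm thick and 99 mm tall, run between adjacent legs with their top edges flush with the underside of the top and their outer faces flush with the legs' outer faces.

B is a four-legged stool. The seat is a 330×254×35 mm slab whose top surface is at z = 437 mm; four square legs, each 28×28 mm in cross-section, run from the floor (z = 0) to the underside of the seat, each flush with a corner of the seat.

Four stools sit around the table at the −y, +y, −x, +x sides.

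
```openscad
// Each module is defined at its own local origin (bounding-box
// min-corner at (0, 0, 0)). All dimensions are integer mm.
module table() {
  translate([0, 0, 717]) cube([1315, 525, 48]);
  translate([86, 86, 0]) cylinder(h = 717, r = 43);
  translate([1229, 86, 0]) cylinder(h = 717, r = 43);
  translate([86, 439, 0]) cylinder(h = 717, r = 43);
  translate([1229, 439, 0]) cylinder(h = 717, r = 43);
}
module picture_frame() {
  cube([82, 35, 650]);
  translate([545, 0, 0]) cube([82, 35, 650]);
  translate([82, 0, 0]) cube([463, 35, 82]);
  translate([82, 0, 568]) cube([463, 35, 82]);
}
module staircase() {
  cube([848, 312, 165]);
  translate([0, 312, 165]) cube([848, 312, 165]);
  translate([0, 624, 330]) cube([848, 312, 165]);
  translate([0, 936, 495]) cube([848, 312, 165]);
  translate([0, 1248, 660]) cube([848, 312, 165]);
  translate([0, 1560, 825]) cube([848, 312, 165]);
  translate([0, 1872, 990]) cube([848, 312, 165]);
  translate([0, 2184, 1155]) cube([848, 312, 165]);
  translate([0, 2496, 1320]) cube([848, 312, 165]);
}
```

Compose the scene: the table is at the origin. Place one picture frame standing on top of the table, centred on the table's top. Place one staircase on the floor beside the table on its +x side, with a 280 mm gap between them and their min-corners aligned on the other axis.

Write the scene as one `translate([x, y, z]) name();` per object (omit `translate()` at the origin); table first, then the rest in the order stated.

table();
translate([344, 245, 765]) picture_frame();
translate([1595, 0, 0]) staircase();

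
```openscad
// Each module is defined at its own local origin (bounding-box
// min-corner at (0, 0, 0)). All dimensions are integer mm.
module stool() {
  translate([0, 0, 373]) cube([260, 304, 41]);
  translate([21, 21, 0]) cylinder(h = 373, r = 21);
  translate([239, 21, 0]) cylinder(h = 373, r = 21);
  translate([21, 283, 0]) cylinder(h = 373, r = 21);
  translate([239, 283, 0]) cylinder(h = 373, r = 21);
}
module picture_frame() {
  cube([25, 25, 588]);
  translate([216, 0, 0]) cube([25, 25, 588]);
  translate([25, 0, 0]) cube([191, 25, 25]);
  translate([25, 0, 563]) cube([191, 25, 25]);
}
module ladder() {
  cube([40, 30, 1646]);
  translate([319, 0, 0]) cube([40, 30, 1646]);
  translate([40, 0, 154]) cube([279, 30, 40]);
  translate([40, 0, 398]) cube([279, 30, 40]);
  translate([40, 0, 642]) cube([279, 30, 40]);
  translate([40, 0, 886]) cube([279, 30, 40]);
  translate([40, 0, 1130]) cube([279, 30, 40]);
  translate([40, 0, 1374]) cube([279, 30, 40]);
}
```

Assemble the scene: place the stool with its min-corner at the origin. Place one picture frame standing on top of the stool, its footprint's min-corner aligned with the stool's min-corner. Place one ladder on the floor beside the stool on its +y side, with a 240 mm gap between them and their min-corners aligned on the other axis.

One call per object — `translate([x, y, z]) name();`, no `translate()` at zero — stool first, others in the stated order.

stool();
translate([0, 0, 414]) picture_frame();
translate([0, 544, 0]) ladder();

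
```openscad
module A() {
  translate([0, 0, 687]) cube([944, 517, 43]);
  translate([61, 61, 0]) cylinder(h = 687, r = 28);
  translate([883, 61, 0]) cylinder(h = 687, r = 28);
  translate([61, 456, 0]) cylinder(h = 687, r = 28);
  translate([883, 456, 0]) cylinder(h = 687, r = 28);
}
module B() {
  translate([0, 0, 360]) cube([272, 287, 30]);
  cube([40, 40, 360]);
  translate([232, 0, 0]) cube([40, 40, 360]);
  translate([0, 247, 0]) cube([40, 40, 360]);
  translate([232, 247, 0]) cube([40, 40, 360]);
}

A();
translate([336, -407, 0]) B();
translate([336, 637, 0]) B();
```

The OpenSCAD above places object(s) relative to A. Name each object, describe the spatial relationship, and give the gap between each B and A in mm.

Each stool's nearest face is 120 mm from the table's bounding box.

A is a table. B is a stool. Two stools sit around the table at the −y, +y sides. The gap between each stool and the table is 120 mm.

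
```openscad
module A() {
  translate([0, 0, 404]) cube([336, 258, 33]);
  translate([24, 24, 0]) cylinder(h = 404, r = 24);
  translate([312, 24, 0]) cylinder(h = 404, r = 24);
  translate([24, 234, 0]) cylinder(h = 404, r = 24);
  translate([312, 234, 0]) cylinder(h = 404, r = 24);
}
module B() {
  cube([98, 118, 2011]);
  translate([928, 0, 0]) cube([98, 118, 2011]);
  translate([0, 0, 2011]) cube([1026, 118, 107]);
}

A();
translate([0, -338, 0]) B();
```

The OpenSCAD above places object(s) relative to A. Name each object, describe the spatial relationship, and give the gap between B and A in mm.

A is a stool. B is a door frame. The door frame is on the floor beside the stool on its −y side. The gap between the door frame and the stool is 220 mm.

The door frame's nearest face is 220 mm from the stool's −y face.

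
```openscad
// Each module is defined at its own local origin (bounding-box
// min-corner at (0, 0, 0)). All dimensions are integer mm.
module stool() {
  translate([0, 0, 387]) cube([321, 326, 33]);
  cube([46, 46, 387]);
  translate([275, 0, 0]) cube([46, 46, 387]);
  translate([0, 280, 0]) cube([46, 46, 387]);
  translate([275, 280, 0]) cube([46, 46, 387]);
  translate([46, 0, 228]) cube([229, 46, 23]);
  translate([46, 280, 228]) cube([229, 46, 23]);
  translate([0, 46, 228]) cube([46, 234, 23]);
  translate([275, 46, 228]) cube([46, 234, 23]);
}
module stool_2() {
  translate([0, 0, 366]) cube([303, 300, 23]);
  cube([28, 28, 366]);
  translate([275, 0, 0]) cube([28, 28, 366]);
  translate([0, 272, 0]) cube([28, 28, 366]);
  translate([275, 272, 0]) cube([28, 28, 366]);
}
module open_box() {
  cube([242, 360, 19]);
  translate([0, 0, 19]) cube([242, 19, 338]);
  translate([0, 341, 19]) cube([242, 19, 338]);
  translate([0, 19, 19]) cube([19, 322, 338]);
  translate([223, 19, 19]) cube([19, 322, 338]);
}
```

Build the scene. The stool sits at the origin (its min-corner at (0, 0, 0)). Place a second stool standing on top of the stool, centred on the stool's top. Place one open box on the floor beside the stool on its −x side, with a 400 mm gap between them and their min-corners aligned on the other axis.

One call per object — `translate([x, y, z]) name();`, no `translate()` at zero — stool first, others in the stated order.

stool();
translate([9, 13, 420]) stool_2();
translate([-642, 0, 0]) open_box();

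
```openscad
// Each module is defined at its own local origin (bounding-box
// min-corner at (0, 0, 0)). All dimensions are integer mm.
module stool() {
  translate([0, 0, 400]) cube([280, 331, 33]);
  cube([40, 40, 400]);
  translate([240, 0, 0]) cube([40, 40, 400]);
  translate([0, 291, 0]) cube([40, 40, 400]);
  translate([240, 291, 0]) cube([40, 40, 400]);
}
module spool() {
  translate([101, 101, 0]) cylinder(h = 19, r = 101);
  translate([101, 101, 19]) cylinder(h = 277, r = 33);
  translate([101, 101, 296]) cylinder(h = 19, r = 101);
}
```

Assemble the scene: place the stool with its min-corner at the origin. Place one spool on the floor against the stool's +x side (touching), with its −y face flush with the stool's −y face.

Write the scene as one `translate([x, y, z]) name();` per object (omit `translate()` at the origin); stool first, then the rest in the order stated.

stool();
translate([280, 0, 0]) spool();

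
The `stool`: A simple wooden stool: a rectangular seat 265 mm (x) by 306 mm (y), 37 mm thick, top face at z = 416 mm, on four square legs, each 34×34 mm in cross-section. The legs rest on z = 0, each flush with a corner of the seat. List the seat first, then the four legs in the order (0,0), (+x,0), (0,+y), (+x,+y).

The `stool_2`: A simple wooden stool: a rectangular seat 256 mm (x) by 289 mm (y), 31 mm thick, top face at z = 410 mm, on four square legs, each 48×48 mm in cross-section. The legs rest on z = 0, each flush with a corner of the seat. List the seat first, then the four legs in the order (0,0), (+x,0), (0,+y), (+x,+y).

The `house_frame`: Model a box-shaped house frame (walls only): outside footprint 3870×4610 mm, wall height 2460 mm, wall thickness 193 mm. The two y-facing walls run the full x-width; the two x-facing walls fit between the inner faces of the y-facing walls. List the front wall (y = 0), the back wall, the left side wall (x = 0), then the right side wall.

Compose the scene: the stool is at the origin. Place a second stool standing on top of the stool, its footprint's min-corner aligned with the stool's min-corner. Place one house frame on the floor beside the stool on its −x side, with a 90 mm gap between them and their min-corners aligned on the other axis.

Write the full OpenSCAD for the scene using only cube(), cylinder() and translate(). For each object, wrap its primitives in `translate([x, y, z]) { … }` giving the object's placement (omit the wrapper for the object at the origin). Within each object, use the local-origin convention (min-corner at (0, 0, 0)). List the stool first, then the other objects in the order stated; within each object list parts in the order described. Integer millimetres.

translate([0, 0, 379]) cube([265, 306, 37]);
cube([34, 34, 379]);
translate([231, 0, 0]) cube([34, 34, 379]);
translate([0, 272, 0]) cube([34, 34, 379]);
translate([231, 272, 0]) cube([34, 34, 379]);
translate([0, 0, 416]) {
  translate([0, 0, 379]) cube([256, 289, 31]);
  cube([48, 48, 379]);
  translate([208, 0, 0]) cube([48, 48, 379]);
  translate([0, 241, 0]) cube([48, 48, 379]);
  translate([208, 241, 0]) cube([48, 48, 379]);
}
translate([-3960, 0, 0]) {
  cube([3870, 193, 2460]);
  translate([0, 4417, 0]) cube([3870, 193, 2460]);
  translate([0, 193, 0]) cube([193, 4224, 2460]);
  translate([3677, 193, 0]) cube([193, 4224, 2460]);
}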